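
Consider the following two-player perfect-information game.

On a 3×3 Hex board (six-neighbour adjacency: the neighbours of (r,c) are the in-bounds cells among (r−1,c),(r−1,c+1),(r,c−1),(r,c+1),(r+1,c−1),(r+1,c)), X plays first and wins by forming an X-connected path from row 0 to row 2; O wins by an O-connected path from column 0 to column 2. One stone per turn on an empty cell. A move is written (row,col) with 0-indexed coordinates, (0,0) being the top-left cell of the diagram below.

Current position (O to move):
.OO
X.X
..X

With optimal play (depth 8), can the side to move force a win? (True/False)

[.OO/X.X/..X] O move#1: (0,0):+1/OOO/X.X/..X*, (1,1):+1/.OO/XOX/..X, (2,0):+1/.OO/X.X/O.X, (2,1):-1/.OO/X.X/.OX
[OOO/X.X/..X] end (terminal -1, X#2); searched .OO/X.X/..X to 8

O winning at [.OO/X.X/..X]: True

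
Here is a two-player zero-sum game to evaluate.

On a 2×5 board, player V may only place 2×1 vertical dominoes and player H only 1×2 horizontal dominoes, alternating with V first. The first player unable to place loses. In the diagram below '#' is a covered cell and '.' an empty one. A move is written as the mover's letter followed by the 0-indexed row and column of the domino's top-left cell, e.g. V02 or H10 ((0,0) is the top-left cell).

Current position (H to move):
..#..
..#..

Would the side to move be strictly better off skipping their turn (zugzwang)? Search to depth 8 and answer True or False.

zugzwang(..#../..#.., H) = True

ply 1, H at ..#../..#.. | H00=-1→###../..#..*; H03=-1→..###/..#..; H10=-1→..#../###..; H13=-1→..#../..###
ply 2, V at ###../..#.. | V03=+1→####./..##.*; V04=+1→###.#/..#.#
ply 3, H at ####./..##. | H10=-1→####./####.*
ply 4, V at ####./####. | V04=+1→#####/#####*
ply 5: #####/##### is terminal -1 (H); from ..#../..#.. depth 8
pass branch (V moves first from the same position):
  | ply 1, V at ..#../..#.. | V00=-1→#.#../#.#..*; V01=-1→.##../.##..; V03=-1→..##./..##.; V04=-1→..#.#/..#.#
  | ply 2, H at #.#../#.#.. | H03=+1→#.###/#.#..*; H13=+1→#.#../#.###
  | ply 3, V at #.###/#.#.. | V01=-1→#####/###..*
  | ply 4, H at #####/###.. | H13=+1→#####/#####*
  | ply 5: #####/##### is terminal -1 (V); from ..#../..#.. depth 8
H moving scores -1; H passing scores +1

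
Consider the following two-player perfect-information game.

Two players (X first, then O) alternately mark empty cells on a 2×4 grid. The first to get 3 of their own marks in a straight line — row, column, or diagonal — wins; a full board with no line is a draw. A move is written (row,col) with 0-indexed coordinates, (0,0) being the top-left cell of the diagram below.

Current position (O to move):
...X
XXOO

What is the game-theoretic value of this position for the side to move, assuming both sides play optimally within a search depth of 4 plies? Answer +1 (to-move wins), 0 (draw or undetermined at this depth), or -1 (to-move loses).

value(...X/XXOO, O) = 0

p1 O@[...X/XXOO]: (0,0)[O..X/XXOO]+0* (0,1)[.O.X/XXOO]+0 (0,2)[..OX/XXOO]+0
p2 X@[O..X/XXOO]: (0,1)[OX.X/XXOO]+0* (0,2)[O.XX/XXOO]+0
p3 O@[OX.X/XXOO]: (0,2)[OXOX/XXOO]+0*
p4 X@[OXOX/XXOO] terminal +0; root [...X/XXOO] d4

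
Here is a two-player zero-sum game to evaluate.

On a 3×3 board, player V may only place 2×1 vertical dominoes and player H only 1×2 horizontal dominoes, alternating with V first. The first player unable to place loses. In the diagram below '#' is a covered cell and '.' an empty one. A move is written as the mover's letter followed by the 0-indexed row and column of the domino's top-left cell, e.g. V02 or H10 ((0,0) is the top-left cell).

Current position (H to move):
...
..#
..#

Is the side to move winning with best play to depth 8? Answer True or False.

ply 1, H at .../..#/..# | H00=-1→##./..#/..#; H01=-1→.##/..#/..#; H10=+1→.../###/..#*; H20=-1→.../..#/###
ply 2: .../###/..# is terminal -1 (V); from .../..#/..# depth 8

H winning at [.../..#/..#]: True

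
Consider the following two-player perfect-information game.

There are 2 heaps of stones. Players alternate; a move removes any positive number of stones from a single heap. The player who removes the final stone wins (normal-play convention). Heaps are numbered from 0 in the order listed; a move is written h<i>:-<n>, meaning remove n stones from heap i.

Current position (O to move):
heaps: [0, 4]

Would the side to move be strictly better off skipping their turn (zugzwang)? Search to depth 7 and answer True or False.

p1 O@[(0,4)]: h1:-1[(0,3)]-1 h1:-2[(0,2)]-1 h1:-3[(0,1)]-1 h1:-4[(0,0)]+1*
p2 X@[(0,0)] terminal -1; root [(0,4)] d7
suppose O passes — search the same position with X to move:
pass> p1 X@[(0,4)]: h1:-1[(0,3)]-1 h1:-2[(0,2)]-1 h1:-3[(0,1)]-1 h1:-4[(0,0)]+1*
pass> p2 O@[(0,0)] terminal -1; root [(0,4)] d7
for O: play +1, pass -1

zugzwang((0,4), O) = False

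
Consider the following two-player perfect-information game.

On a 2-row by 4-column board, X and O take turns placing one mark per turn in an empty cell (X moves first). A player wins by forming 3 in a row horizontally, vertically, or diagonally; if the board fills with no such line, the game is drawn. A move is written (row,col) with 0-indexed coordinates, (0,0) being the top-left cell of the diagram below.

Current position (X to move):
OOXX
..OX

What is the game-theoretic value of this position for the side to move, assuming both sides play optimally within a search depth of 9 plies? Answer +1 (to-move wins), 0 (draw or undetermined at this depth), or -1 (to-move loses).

value(OOXX/..OX, X) = 0

p1 X@[OOXX/..OX]: (1,0)[OOXX/X.OX]+0* (1,1)[OOXX/.XOX]+0
p2 O@[OOXX/X.OX]: (1,1)[OOXX/XOOX]+0*
p3 X@[OOXX/XOOX] terminal +0; root [OOXX/..OX] d9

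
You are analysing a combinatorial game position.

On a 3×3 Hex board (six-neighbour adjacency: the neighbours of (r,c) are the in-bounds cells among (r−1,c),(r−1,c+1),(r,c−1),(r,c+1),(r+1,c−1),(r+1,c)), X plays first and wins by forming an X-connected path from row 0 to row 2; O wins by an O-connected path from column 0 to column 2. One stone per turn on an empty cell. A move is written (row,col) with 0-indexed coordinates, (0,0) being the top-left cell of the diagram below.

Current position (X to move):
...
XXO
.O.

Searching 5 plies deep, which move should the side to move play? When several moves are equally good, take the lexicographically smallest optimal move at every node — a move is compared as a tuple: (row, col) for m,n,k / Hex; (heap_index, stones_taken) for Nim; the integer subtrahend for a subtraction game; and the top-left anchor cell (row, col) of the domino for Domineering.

p1 X@[.../XXO/.O.]: (0,0)[X../XXO/.O.]-1 (0,1)[.X./XXO/.O.]-1 (0,2)[..X/XXO/.O.]-1 (2,0)[.../XXO/XO.]+1* (2,2)[.../XXO/.OX]-1
p2 O@[.../XXO/XO.]: (0,0)[O../XXO/XO.]-1* (0,1)[.O./XXO/XO.]-1 (0,2)[..O/XXO/XO.]-1 (2,2)[.../XXO/XOO]-1
p3 X@[O../XXO/XO.]: (0,1)[OX./XXO/XO.]+1* (0,2)[O.X/XXO/XO.]+1 (2,2)[O../XXO/XOX]+1
p4 O@[OX./XXO/XO.] terminal -1; root [.../XXO/.O.] d5

X's best at [.../XXO/.O.]: (2,0)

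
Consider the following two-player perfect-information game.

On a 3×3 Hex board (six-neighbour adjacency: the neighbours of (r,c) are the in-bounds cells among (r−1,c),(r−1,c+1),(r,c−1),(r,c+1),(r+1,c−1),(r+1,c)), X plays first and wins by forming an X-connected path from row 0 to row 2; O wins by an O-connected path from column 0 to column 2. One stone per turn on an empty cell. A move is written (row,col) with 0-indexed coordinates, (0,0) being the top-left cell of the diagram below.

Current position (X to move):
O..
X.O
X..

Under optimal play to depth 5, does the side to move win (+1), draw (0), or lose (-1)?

value(O../X.O/X.., X) = +1

p1 X@[O../X.O/X..]: (0,1)[OX./X.O/X..]+1* (0,2)[O.X/X.O/X..]+1 (1,1)[O../XXO/X..]+1 (2,1)[O../X.O/XX.]-1 (2,2)[O../X.O/X.X]-1
p2 O@[OX./X.O/X..] terminal -1; root [O../X.O/X..] d5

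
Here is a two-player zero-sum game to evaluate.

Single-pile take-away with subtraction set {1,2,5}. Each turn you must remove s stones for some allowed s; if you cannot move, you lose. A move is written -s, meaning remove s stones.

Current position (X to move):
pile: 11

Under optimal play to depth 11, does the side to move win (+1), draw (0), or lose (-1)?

ply 1, X at 11 | -1=-1→10; -2=+1→9*; -5=+1→6
ply 2, O at 9 | -1=-1→8*; -2=-1→7; -5=-1→4
ply 3, X at 8 | -1=-1→7; -2=+1→6*; -5=+1→3
ply 4, O at 6 | -1=-1→5*; -2=-1→4; -5=-1→1
ply 5, X at 5 | -1=-1→4; -2=+1→3*; -5=+1→0
ply 6, O at 3 | -1=-1→2*; -2=-1→1
ply 7, X at 2 | -1=-1→1; -2=+1→0*
ply 8: 0 is terminal -1 (O); from 11 depth 11

value(11, X) = +1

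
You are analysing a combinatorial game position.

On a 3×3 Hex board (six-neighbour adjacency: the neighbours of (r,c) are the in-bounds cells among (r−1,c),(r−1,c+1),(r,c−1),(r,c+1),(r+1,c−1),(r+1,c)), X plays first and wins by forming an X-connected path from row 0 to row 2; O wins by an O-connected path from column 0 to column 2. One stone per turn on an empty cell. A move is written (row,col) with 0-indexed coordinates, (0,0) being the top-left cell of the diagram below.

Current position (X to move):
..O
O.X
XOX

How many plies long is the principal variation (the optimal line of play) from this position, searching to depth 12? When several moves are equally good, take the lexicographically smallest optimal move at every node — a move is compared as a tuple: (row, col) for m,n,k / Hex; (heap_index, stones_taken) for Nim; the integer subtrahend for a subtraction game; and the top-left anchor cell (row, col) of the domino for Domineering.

PV length from [..O/O.X/XOX]: 2 plies

p1 X@[..O/O.X/XOX]: (0,0)[X.O/O.X/XOX]-1* (0,1)[.XO/O.X/XOX]-1 (1,1)[..O/OXX/XOX]-1
p2 O@[X.O/O.X/XOX]: (0,1)[XOO/O.X/XOX]+1* (1,1)[X.O/OOX/XOX]+1
p3 X@[XOO/O.X/XOX] terminal -1; root [..O/O.X/XOX] d12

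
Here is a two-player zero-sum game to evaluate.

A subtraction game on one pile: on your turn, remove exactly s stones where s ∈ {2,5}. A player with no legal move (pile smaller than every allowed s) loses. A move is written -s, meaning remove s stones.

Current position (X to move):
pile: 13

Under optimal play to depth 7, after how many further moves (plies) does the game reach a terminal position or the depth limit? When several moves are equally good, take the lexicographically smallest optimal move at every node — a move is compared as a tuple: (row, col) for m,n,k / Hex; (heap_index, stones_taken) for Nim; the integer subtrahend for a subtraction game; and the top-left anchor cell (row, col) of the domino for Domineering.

PV length from [13]: 5 plies

[13] X move#1: -2:+1/11*, -5:+1/8
[11] O move#2: -2:-1/9*, -5:-1/6
[9] X move#3: -2:+1/7*, -5:+1/4
[7] O move#4: -2:-1/5*, -5:-1/2
[5] X move#5: -2:-1/3, -5:+1/0*
[0] end (terminal -1, O#6); searched 13 to 7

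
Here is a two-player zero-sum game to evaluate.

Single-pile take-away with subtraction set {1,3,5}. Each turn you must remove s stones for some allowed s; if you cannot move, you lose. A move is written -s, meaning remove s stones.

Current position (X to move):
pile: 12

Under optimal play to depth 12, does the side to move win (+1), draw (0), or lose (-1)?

value(12, X) = -1

ply 1, X at 12 | -1=-1→11*; -3=-1→9; -5=-1→7
ply 2, O at 11 | -1=+1→10*; -3=+1→8; -5=+1→6
ply 3, X at 10 | -1=-1→9*; -3=-1→7; -5=-1→5
ply 4, O at 9 | -1=+1→8*; -3=+1→6; -5=+1→4
ply 5, X at 8 | -1=-1→7*; -3=-1→5; -5=-1→3
ply 6, O at 7 | -1=+1→6*; -3=+1→4; -5=+1→2
ply 7, X at 6 | -1=-1→5*; -3=-1→3; -5=-1→1
ply 8, O at 5 | -1=+1→4*; -3=+1→2; -5=+1→0
ply 9, X at 4 | -1=-1→3*; -3=-1→1
ply 10, O at 3 | -1=+1→2*; -3=+1→0
ply 11, X at 2 | -1=-1→1*
ply 12, O at 1 | -1=+1→0*
ply 13: 0 is terminal -1 (X); from 12 depth 12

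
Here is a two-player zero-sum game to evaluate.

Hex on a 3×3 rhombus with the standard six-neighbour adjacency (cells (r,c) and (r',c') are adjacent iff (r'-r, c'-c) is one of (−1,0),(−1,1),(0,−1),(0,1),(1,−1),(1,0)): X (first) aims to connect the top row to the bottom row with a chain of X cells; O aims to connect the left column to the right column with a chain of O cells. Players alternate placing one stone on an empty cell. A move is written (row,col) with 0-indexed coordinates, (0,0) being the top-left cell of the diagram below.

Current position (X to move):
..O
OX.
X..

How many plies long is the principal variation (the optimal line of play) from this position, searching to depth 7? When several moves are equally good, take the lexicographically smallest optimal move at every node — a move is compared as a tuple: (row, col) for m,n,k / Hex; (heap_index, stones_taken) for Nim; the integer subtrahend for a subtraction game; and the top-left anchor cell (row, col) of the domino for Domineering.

PV length from [..O/OX./X..]: 1 ply

ply 1, X at ..O/OX./X.. | (0,0)=-1→X.O/OX./X..; (0,1)=+1→.XO/OX./X..*; (1,2)=-1→..O/OXX/X..; (2,1)=-1→..O/OX./XX.; (2,2)=-1→..O/OX./X.X
ply 2: .XO/OX./X.. is terminal -1 (O); from ..O/OX./X.. depth 7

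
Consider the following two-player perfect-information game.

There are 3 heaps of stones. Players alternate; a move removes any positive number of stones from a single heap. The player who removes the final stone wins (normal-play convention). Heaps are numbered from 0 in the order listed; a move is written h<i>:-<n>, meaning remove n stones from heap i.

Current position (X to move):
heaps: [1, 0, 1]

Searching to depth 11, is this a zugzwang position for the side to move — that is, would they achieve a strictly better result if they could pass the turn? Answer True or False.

zugzwang((1,0,1), X) = True

[(1,0,1)] X move#1: h0:-1:-1/(0,0,1)*, h2:-1:-1/(1,0,0)
[(0,0,1)] O move#2: h2:-1:+1/(0,0,0)*
[(0,0,0)] end (terminal -1, X#3); searched (1,0,1) to 11
suppose X passes — search the same position with O to move:
pass> [(1,0,1)] O move#1: h0:-1:-1/(0,0,1)*, h2:-1:-1/(1,0,0)
pass> [(0,0,1)] X move#2: h2:-1:+1/(0,0,0)*
pass> [(0,0,0)] end (terminal -1, O#3); searched (1,0,1) to 11
for X: play -1, pass +1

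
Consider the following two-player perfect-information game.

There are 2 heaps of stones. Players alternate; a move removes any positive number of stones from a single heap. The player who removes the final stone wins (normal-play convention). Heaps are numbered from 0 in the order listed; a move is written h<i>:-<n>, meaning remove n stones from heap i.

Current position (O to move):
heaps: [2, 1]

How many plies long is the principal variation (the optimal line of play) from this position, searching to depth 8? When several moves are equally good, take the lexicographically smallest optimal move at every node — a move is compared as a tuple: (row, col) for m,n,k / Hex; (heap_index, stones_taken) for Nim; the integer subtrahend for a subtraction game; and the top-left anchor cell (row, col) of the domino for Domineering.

PV length from [(2,1)]: 3 plies

p1 O@[(2,1)]: h0:-1[(1,1)]+1* h0:-2[(0,1)]-1 h1:-1[(2,0)]-1
p2 X@[(1,1)]: h0:-1[(0,1)]-1* h1:-1[(1,0)]-1
p3 O@[(0,1)]: h1:-1[(0,0)]+1*
p4 X@[(0,0)] terminal -1; root [(2,1)] d8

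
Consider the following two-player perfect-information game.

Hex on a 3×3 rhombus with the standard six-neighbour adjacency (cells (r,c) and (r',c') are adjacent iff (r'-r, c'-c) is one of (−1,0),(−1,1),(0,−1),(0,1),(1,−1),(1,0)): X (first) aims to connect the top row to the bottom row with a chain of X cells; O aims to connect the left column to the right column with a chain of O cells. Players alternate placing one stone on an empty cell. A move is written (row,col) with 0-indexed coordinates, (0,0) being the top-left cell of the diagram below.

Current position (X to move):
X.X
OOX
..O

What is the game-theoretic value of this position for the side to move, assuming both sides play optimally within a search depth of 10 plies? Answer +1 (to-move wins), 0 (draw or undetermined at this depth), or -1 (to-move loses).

value(X.X/OOX/..O, X) = +1

ply 1, X at X.X/OOX/..O | (0,1)=-1→XXX/OOX/..O; (2,0)=-1→X.X/OOX/X.O; (2,1)=+1→X.X/OOX/.XO*
ply 2: X.X/OOX/.XO is terminal -1 (O); from X.X/OOX/..O depth 10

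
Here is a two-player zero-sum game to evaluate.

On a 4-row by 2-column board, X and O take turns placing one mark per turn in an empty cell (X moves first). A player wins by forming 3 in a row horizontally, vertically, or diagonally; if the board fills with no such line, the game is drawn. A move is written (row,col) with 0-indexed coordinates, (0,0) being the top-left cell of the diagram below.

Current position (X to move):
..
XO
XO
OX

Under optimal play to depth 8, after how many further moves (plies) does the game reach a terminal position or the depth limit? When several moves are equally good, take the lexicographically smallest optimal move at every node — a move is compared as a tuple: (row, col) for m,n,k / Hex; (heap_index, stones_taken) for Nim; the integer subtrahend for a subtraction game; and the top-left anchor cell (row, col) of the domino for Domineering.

PV length from [../XO/XO/OX]: 1 ply

p1 X@[../XO/XO/OX]: (0,0)[X./XO/XO/OX]+1* (0,1)[.X/XO/XO/OX]+0
p2 O@[X./XO/XO/OX] terminal -1; root [../XO/XO/OX] d8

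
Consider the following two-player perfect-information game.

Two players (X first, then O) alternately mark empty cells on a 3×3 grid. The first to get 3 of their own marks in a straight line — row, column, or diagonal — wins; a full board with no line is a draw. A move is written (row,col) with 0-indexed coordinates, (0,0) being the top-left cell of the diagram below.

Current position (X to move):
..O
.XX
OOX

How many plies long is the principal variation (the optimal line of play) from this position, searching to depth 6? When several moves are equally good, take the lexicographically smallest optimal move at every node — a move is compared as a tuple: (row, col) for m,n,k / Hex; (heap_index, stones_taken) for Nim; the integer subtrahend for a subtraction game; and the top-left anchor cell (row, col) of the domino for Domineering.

ply 1, X at ..O/.XX/OOX | (0,0)=+1→X.O/.XX/OOX*; (0,1)=+1→.XO/.XX/OOX; (1,0)=+1→..O/XXX/OOX
ply 2: X.O/.XX/OOX is terminal -1 (O); from ..O/.XX/OOX depth 6

PV length from [..O/.XX/OOX]: 1 ply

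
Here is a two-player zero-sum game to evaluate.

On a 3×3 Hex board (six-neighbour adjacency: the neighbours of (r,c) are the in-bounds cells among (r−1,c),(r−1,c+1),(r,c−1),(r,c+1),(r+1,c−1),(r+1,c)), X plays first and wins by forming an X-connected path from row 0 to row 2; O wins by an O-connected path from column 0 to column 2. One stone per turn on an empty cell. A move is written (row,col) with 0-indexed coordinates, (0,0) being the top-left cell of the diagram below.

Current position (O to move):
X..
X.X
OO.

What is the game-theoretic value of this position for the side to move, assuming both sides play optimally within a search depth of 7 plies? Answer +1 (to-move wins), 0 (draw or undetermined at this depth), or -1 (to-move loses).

value(X../X.X/OO., O) = +1

[X../X.X/OO.] O move#1: (0,1):-1/XO./X.X/OO., (0,2):+1/X.O/X.X/OO.*, (1,1):+1/X../XOX/OO., (2,2):+1/X../X.X/OOO
[X.O/X.X/OO.] X move#2: (0,1):-1/XXO/X.X/OO.*, (1,1):-1/X.O/XXX/OO., (2,2):-1/X.O/X.X/OOX
[XXO/X.X/OO.] O move#3: (1,1):+1/XXO/XOX/OO.*, (2,2):+1/XXO/X.X/OOO
[XXO/XOX/OO.] end (terminal -1, X#4); searched X../X.X/OO. to 7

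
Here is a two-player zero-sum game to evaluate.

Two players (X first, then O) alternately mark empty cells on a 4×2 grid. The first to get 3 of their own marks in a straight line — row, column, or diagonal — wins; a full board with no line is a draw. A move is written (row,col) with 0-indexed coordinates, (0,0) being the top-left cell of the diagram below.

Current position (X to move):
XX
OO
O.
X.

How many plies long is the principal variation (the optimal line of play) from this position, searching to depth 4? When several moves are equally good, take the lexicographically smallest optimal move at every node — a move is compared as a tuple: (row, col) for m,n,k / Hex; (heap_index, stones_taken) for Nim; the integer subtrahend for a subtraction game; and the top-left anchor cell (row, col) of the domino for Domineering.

ply 1, X at XX/OO/O./X. | (2,1)=+0→XX/OO/OX/X.*; (3,1)=+0→XX/OO/O./XX
ply 2, O at XX/OO/OX/X. | (3,1)=+0→XX/OO/OX/XO*
ply 3: XX/OO/OX/XO is terminal +0 (X); from XX/OO/O./X. depth 4

PV length from [XX/OO/O./X.]: 2 plies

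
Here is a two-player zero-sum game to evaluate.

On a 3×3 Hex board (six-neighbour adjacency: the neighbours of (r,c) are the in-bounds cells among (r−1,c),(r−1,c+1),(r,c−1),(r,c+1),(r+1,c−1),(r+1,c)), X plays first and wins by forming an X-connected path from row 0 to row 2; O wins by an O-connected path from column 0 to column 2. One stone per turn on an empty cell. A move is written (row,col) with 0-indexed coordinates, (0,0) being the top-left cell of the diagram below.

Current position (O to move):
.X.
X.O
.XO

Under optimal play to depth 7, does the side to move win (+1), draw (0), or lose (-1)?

[.X./X.O/.XO] O move#1: (0,0):-1/OX./X.O/.XO*, (0,2):-1/.XO/X.O/.XO, (1,1):-1/.X./XOO/.XO, (2,0):-1/.X./X.O/OXO
[OX./X.O/.XO] X move#2: (0,2):+1/OXX/X.O/.XO*, (1,1):+1/OX./XXO/.XO, (2,0):+1/OX./X.O/XXO
[OXX/X.O/.XO] O move#3: (1,1):-1/OXX/XOO/.XO*, (2,0):-1/OXX/X.O/OXO
[OXX/XOO/.XO] X move#4: (2,0):+1/OXX/XOO/XXO*
[OXX/XOO/XXO] end (terminal -1, O#5); searched .X./X.O/.XO to 7

value(.X./X.O/.XO, O) = -1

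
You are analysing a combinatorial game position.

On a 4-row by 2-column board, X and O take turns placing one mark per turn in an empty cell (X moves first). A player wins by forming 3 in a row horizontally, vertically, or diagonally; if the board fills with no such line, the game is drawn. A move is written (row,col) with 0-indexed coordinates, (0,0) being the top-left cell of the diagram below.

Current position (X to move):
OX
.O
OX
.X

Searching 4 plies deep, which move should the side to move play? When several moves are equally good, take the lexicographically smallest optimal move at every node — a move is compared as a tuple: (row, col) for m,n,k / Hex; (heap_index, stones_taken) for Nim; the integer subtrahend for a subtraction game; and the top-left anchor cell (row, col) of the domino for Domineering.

p1 X@[OX/.O/OX/.X]: (1,0)[OX/XO/OX/.X]+0* (3,0)[OX/.O/OX/XX]-1
p2 O@[OX/XO/OX/.X]: (3,0)[OX/XO/OX/OX]+0*
p3 X@[OX/XO/OX/OX] terminal +0; root [OX/.O/OX/.X] d4

X's best at [OX/.O/OX/.X]: (1,0)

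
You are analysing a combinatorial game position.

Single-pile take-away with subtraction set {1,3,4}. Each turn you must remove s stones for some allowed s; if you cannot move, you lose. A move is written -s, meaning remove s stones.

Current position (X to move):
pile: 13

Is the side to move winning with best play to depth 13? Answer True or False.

X winning at [13]: True

ply 1, X at 13 | -1=-1→12; -3=-1→10; -4=+1→9*
ply 2, O at 9 | -1=-1→8*; -3=-1→6; -4=-1→5
ply 3, X at 8 | -1=+1→7*; -3=-1→5; -4=-1→4
ply 4, O at 7 | -1=-1→6*; -3=-1→4; -4=-1→3
ply 5, X at 6 | -1=-1→5; -3=-1→3; -4=+1→2*
ply 6, O at 2 | -1=-1→1*
ply 7, X at 1 | -1=+1→0*
ply 8: 0 is terminal -1 (O); from 13 depth 13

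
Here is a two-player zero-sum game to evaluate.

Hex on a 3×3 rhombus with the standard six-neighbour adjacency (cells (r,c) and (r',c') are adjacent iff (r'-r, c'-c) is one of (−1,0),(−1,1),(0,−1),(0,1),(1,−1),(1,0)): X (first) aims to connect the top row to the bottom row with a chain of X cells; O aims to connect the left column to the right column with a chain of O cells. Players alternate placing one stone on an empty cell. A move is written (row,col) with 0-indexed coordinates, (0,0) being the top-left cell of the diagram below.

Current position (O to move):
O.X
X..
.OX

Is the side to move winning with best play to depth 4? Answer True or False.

ply 1, O at O.X/X../.OX | (0,1)=-1→OOX/X../.OX*; (1,1)=-1→O.X/XO./.OX; (1,2)=-1→O.X/X.O/.OX; (2,0)=-1→O.X/X../OOX
ply 2, X at OOX/X../.OX | (1,1)=+1→OOX/XX./.OX*; (1,2)=+1→OOX/X.X/.OX; (2,0)=+1→OOX/X../XOX
ply 3, O at OOX/XX./.OX | (1,2)=-1→OOX/XXO/.OX*; (2,0)=-1→OOX/XX./OOX
ply 4, X at OOX/XXO/.OX | (2,0)=+1→OOX/XXO/XOX*
ply 5: OOX/XXO/XOX is terminal -1 (O); from O.X/X../.OX depth 4

O winning at [O.X/X../.OX]: False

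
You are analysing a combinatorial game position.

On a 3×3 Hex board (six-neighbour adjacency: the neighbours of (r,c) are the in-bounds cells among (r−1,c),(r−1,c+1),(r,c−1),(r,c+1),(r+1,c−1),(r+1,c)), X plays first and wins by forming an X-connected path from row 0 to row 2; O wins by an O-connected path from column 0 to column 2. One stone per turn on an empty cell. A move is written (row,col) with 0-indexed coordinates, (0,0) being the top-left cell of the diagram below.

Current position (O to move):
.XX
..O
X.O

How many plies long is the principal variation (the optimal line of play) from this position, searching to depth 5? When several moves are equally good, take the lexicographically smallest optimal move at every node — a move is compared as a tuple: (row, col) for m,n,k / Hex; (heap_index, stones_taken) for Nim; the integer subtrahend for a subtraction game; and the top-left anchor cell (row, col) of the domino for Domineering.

PV length from [.XX/..O/X.O]: 2 plies

p1 O@[.XX/..O/X.O]: (0,0)[OXX/..O/X.O]-1* (1,0)[.XX/O.O/X.O]-1 (1,1)[.XX/.OO/X.O]-1 (2,1)[.XX/..O/XOO]-1
p2 X@[OXX/..O/X.O]: (1,0)[OXX/X.O/X.O]+1* (1,1)[OXX/.XO/X.O]+1 (2,1)[OXX/..O/XXO]+1
p3 O@[OXX/X.O/X.O] terminal -1; root [.XX/..O/X.O] d5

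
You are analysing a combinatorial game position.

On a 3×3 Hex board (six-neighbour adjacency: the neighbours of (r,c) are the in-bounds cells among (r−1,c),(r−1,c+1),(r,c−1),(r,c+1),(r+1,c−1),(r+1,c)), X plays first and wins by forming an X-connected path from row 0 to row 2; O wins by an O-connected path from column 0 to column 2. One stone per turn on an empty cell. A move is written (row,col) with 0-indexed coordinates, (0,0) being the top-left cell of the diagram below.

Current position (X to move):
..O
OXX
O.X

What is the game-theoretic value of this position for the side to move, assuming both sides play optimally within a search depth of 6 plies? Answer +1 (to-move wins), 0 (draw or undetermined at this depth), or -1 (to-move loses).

p1 X@[..O/OXX/O.X]: (0,0)[X.O/OXX/O.X]-1 (0,1)[.XO/OXX/O.X]+1* (2,1)[..O/OXX/OXX]-1
p2 O@[.XO/OXX/O.X] terminal -1; root [..O/OXX/O.X] d6

value(..O/OXX/O.X, X) = +1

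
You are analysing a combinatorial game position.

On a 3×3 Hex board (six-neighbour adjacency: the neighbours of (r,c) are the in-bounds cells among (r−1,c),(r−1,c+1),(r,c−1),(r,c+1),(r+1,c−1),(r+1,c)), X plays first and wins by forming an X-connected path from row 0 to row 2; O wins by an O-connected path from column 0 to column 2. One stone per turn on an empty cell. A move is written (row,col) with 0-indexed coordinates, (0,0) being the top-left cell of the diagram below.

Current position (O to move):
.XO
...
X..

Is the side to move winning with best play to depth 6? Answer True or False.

ply 1, O at .XO/.../X.. | (0,0)=-1→OXO/.../X..*; (1,0)=-1→.XO/O../X..; (1,1)=-1→.XO/.O./X..; (1,2)=-1→.XO/..O/X..; (2,1)=-1→.XO/.../XO.; (2,2)=-1→.XO/.../X.O
ply 2, X at OXO/.../X.. | (1,0)=+1→OXO/X../X..*; (1,1)=+1→OXO/.X./X..; (1,2)=+1→OXO/..X/X..; (2,1)=+1→OXO/.../XX.; (2,2)=+1→OXO/.../X.X
ply 3: OXO/X../X.. is terminal -1 (O); from .XO/.../X.. depth 6

O winning at [.XO/.../X..]: False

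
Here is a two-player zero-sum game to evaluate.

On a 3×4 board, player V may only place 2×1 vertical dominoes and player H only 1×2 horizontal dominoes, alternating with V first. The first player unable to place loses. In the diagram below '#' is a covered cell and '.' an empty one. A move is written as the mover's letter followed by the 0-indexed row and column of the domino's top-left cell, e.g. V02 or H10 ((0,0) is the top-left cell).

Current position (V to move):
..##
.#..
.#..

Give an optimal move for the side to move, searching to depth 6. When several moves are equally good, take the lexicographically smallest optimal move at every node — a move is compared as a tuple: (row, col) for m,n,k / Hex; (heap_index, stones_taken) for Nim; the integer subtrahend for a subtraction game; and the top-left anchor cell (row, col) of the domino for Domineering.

ply 1, V at ..##/.#../.#.. | V00=-1→#.##/##../.#..; V10=-1→..##/##../##..; V12=+1→..##/.##./.##.*; V13=+1→..##/.#.#/.#.#
ply 2, H at ..##/.##./.##. | H00=-1→####/.##./.##.*
ply 3, V at ####/.##./.##. | V10=+1→####/###./###.*; V13=+1→####/.###/.###
ply 4: ####/###./###. is terminal -1 (H); from ..##/.#../.#.. depth 6

V's best at [..##/.#../.#..]: V12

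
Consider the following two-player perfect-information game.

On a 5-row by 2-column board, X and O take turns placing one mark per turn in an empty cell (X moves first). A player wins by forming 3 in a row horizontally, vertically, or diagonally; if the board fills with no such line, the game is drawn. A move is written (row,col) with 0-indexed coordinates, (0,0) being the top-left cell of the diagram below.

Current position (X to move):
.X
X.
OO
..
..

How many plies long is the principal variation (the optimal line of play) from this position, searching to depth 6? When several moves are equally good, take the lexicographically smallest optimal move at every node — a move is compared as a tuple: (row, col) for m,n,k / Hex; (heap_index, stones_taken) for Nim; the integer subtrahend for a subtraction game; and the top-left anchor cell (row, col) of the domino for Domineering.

PV length from [.X/X./OO/../..]: 6 plies

ply 1, X at .X/X./OO/../.. | (0,0)=-1→XX/X./OO/../..; (1,1)=+0→.X/XX/OO/../..*; (3,0)=-1→.X/X./OO/X./..; (3,1)=+0→.X/X./OO/.X/..; (4,0)=-1→.X/X./OO/../X.; (4,1)=+0→.X/X./OO/../.X
ply 2, O at .X/XX/OO/../.. | (0,0)=+0→OX/XX/OO/../..*; (3,0)=+0→.X/XX/OO/O./..; (3,1)=+0→.X/XX/OO/.O/..; (4,0)=+0→.X/XX/OO/../O.; (4,1)=+0→.X/XX/OO/../.O
ply 3, X at OX/XX/OO/../.. | (3,0)=+0→OX/XX/OO/X./..*; (3,1)=+0→OX/XX/OO/.X/..; (4,0)=+0→OX/XX/OO/../X.; (4,1)=+0→OX/XX/OO/../.X
ply 4, O at OX/XX/OO/X./.. | (3,1)=+0→OX/XX/OO/XO/..*; (4,0)=+0→OX/XX/OO/X./O.; (4,1)=+0→OX/XX/OO/X./.O
ply 5, X at OX/XX/OO/XO/.. | (4,0)=-1→OX/XX/OO/XO/X.; (4,1)=+0→OX/XX/OO/XO/.X*
ply 6, O at OX/XX/OO/XO/.X | (4,0)=+0→OX/XX/OO/XO/OX*
ply 7: OX/XX/OO/XO/OX is terminal +0 (X); from .X/X./OO/../.. depth 6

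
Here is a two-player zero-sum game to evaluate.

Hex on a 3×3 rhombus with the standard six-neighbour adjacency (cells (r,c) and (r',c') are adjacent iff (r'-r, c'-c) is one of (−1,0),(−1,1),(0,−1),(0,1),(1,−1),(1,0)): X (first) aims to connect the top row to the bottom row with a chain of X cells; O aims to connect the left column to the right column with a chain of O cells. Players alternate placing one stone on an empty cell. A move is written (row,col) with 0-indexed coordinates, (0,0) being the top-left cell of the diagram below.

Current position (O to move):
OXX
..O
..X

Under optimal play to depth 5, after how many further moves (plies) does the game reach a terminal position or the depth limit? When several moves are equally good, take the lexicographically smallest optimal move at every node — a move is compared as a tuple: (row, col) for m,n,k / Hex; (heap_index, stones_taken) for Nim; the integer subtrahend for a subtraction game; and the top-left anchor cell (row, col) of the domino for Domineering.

PV length from [OXX/..O/..X]: 3 plies

[OXX/..O/..X] O move#1: (1,0):-1/OXX/O.O/..X, (1,1):+1/OXX/.OO/..X*, (2,0):+1/OXX/..O/O.X, (2,1):-1/OXX/..O/.OX
[OXX/.OO/..X] X move#2: (1,0):-1/OXX/XOO/..X*, (2,0):-1/OXX/.OO/X.X, (2,1):-1/OXX/.OO/.XX
[OXX/XOO/..X] O move#3: (2,0):+1/OXX/XOO/O.X*, (2,1):-1/OXX/XOO/.OX
[OXX/XOO/O.X] end (terminal -1, X#4); searched OXX/..O/..X to 5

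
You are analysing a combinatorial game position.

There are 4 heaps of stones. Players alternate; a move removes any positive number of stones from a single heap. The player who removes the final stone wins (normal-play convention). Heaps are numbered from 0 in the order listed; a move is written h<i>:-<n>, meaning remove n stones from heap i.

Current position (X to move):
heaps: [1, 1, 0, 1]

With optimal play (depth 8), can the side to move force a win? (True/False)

ply 1, X at (1,1,0,1) | h0:-1=+1→(0,1,0,1)*; h1:-1=+1→(1,0,0,1); h3:-1=+1→(1,1,0,0)
ply 2, O at (0,1,0,1) | h1:-1=-1→(0,0,0,1)*; h3:-1=-1→(0,1,0,0)
ply 3, X at (0,0,0,1) | h3:-1=+1→(0,0,0,0)*
ply 4: (0,0,0,0) is terminal -1 (O); from (1,1,0,1) depth 8

X winning at [(1,1,0,1)]: True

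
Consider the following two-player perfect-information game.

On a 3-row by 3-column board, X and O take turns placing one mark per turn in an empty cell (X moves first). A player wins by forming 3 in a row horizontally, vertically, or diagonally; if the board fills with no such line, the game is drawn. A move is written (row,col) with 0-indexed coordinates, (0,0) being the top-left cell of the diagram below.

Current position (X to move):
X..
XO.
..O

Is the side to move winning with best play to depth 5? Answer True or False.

p1 X@[X../XO./..O]: (0,1)[XX./XO./..O]+1* (0,2)[X.X/XO./..O]+1 (1,2)[X../XOX/..O]-1 (2,0)[X../XO./X.O]+1 (2,1)[X../XO./.XO]+0
p2 O@[XX./XO./..O]: (0,2)[XXO/XO./..O]-1* (1,2)[XX./XOO/..O]-1 (2,0)[XX./XO./O.O]-1 (2,1)[XX./XO./.OO]-1
p3 X@[XXO/XO./..O]: (1,2)[XXO/XOX/..O]-1 (2,0)[XXO/XO./X.O]+1* (2,1)[XXO/XO./.XO]-1
p4 O@[XXO/XO./X.O] terminal -1; root [X../XO./..O] d5

X winning at [X../XO./..O]: True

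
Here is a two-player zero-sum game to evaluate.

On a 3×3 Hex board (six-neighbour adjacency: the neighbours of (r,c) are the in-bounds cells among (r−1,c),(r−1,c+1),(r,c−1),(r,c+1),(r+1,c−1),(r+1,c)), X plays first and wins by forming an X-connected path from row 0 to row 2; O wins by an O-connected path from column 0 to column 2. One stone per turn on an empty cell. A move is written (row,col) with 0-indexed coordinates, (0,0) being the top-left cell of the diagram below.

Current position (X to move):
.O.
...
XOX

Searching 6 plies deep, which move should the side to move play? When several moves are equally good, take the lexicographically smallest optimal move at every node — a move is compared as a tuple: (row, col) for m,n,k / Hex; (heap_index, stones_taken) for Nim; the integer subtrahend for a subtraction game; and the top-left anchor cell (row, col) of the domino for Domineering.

ply 1, X at .O./.../XOX | (0,0)=+1→XO./.../XOX*; (0,2)=+1→.OX/.../XOX; (1,0)=+1→.O./X../XOX; (1,1)=-1→.O./.X./XOX; (1,2)=-1→.O./..X/XOX
ply 2, O at XO./.../XOX | (0,2)=-1→XOO/.../XOX*; (1,0)=-1→XO./O../XOX; (1,1)=-1→XO./.O./XOX; (1,2)=-1→XO./..O/XOX
ply 3, X at XOO/.../XOX | (1,0)=+1→XOO/X../XOX*; (1,1)=-1→XOO/.X./XOX; (1,2)=-1→XOO/..X/XOX
ply 4: XOO/X../XOX is terminal -1 (O); from .O./.../XOX depth 6

X's best at [.O./.../XOX]: (0,0)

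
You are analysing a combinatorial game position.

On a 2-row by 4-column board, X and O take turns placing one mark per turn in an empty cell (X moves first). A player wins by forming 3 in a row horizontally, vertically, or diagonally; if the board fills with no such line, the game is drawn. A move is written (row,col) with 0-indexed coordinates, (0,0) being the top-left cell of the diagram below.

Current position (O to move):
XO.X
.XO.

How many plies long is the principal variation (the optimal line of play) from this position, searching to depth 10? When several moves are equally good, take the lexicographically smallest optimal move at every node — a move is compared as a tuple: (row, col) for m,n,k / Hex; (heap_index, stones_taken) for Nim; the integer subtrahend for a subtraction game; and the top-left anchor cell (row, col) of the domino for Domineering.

p1 O@[XO.X/.XO.]: (0,2)[XOOX/.XO.]+0* (1,0)[XO.X/OXO.]+0 (1,3)[XO.X/.XOO]+0
p2 X@[XOOX/.XO.]: (1,0)[XOOX/XXO.]+0* (1,3)[XOOX/.XOX]+0
p3 O@[XOOX/XXO.]: (1,3)[XOOX/XXOO]+0*
p4 X@[XOOX/XXOO] terminal +0; root [XO.X/.XO.] d10

PV length from [XO.X/.XO.]: 3 plies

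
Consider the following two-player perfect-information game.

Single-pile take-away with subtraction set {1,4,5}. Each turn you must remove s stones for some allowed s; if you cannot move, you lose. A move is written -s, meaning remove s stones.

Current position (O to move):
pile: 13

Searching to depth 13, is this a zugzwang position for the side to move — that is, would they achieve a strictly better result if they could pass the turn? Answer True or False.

zugzwang(13, O) = False

ply 1, O at 13 | -1=-1→12; -4=-1→9; -5=+1→8*
ply 2, X at 8 | -1=-1→7*; -4=-1→4; -5=-1→3
ply 3, O at 7 | -1=-1→6; -4=-1→3; -5=+1→2*
ply 4, X at 2 | -1=-1→1*
ply 5, O at 1 | -1=+1→0*
ply 6: 0 is terminal -1 (X); from 13 depth 13
pass branch (X moves first from the same position):
  | ply 1, X at 13 | -1=-1→12; -4=-1→9; -5=+1→8*
  | ply 2, O at 8 | -1=-1→7*; -4=-1→4; -5=-1→3
  | ply 3, X at 7 | -1=-1→6; -4=-1→3; -5=+1→2*
  | ply 4, O at 2 | -1=-1→1*
  | ply 5, X at 1 | -1=+1→0*
  | ply 6: 0 is terminal -1 (O); from 13 depth 13
O moving scores +1; O passing scores -1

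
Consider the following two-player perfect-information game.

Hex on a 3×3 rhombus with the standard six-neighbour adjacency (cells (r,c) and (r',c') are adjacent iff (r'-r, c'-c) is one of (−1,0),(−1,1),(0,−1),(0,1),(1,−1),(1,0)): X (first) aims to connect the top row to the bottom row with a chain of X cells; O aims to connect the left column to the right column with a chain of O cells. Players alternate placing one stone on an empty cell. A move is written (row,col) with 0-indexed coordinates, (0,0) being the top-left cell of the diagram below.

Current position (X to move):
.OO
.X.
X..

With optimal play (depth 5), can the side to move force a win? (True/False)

[.OO/.X./X..] X move#1: (0,0):-1/XOO/.X./X..*, (1,0):-1/.OO/XX./X.., (1,2):-1/.OO/.XX/X.., (2,1):-1/.OO/.X./XX., (2,2):-1/.OO/.X./X.X
[XOO/.X./X..] O move#2: (1,0):+1/XOO/OX./X..*, (1,2):-1/XOO/.XO/X.., (2,1):-1/XOO/.X./XO., (2,2):-1/XOO/.X./X.O
[XOO/OX./X..] end (terminal -1, X#3); searched .OO/.X./X.. to 5

X winning at [.OO/.X./X..]: False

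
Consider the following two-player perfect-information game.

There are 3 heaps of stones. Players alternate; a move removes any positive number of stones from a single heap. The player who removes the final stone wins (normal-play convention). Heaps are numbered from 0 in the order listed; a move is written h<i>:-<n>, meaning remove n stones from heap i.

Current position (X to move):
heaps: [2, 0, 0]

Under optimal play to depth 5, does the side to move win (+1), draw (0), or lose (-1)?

ply 1, X at (2,0,0) | h0:-1=-1→(1,0,0); h0:-2=+1→(0,0,0)*
ply 2: (0,0,0) is terminal -1 (O); from (2,0,0) depth 5

value((2,0,0), X) = +1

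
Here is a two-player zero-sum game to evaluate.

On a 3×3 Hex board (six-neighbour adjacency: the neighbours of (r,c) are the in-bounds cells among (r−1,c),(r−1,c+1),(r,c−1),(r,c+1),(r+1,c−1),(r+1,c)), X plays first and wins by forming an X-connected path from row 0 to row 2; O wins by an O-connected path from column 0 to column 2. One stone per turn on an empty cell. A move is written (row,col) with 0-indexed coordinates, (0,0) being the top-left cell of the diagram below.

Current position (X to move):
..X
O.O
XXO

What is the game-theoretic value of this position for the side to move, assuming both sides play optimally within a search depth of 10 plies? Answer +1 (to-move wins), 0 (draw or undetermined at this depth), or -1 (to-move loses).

value(..X/O.O/XXO, X) = +1

p1 X@[..X/O.O/XXO]: (0,0)[X.X/O.O/XXO]-1 (0,1)[.XX/O.O/XXO]-1 (1,1)[..X/OXO/XXO]+1*
p2 O@[..X/OXO/XXO] terminal -1; root [..X/O.O/XXO] d10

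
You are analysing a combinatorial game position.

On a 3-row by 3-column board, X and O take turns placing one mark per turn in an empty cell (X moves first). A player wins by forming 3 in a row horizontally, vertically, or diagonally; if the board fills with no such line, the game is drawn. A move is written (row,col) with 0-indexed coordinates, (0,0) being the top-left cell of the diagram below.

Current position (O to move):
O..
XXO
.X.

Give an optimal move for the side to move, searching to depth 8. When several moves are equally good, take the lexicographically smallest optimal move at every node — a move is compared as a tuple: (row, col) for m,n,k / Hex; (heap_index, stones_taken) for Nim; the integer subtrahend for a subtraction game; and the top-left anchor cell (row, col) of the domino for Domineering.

O's best at [O../XXO/.X.]: (0,1)

ply 1, O at O../XXO/.X. | (0,1)=+0→OO./XXO/.X.*; (0,2)=-1→O.O/XXO/.X.; (2,0)=-1→O../XXO/OX.; (2,2)=-1→O../XXO/.XO
ply 2, X at OO./XXO/.X. | (0,2)=+0→OOX/XXO/.X.*; (2,0)=-1→OO./XXO/XX.; (2,2)=-1→OO./XXO/.XX
ply 3, O at OOX/XXO/.X. | (2,0)=+0→OOX/XXO/OX.*; (2,2)=-1→OOX/XXO/.XO
ply 4, X at OOX/XXO/OX. | (2,2)=+0→OOX/XXO/OXX*
ply 5: OOX/XXO/OXX is terminal +0 (O); from O../XXO/.X. depth 8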